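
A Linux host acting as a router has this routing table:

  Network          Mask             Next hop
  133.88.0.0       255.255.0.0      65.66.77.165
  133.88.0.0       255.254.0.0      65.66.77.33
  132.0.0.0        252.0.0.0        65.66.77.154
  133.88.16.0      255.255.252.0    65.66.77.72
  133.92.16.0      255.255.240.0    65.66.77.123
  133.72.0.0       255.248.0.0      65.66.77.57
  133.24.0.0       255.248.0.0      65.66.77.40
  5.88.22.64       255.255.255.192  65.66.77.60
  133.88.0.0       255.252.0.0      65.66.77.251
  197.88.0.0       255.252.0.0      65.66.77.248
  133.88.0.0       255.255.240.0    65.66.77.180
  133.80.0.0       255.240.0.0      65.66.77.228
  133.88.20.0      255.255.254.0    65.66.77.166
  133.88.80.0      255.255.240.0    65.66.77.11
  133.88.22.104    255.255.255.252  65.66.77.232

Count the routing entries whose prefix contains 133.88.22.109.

Prefixes containing 133.88.22.109:
  132.0.0.0/6 (132.0.0.0 - 135.255.255.255)
  133.80.0.0/12 (133.80.0.0 - 133.95.255.255)
  133.88.0.0/14 (133.88.0.0 - 133.91.255.255)
  133.88.0.0/15 (133.88.0.0 - 133.89.255.255)
  133.88.0.0/16 (133.88.0.0 - 133.88.255.255)
Total matching entries: 5.

5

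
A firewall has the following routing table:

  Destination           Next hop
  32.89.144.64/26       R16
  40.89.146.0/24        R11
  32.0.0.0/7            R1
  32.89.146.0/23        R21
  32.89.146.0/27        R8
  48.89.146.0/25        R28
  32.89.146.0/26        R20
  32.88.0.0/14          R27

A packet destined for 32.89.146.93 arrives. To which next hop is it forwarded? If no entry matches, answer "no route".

R21

Routes whose prefix contains 32.89.146.93:
  32.0.0.0/7 (32.0.0.0 - 33.255.255.255) -> R1
  32.88.0.0/14 (32.88.0.0 - 32.91.255.255) -> R27
  32.89.146.0/23 (32.89.146.0 - 32.89.147.255) -> R21
More-specific entries that do NOT match:
  32.89.146.0/27 (32.89.146.0 - 32.89.146.31) does not contain 32.89.146.93
  32.89.144.64/26 (32.89.144.64 - 32.89.144.127) does not contain 32.89.146.93
  32.89.146.0/26 (32.89.146.0 - 32.89.146.63) does not contain 32.89.146.93
  48.89.146.0/25 (48.89.146.0 - 48.89.146.127) does not contain 32.89.146.93
  40.89.146.0/24 (40.89.146.0 - 40.89.146.255) does not contain 32.89.146.93
Longest matching prefix is /23 -> next hop R21.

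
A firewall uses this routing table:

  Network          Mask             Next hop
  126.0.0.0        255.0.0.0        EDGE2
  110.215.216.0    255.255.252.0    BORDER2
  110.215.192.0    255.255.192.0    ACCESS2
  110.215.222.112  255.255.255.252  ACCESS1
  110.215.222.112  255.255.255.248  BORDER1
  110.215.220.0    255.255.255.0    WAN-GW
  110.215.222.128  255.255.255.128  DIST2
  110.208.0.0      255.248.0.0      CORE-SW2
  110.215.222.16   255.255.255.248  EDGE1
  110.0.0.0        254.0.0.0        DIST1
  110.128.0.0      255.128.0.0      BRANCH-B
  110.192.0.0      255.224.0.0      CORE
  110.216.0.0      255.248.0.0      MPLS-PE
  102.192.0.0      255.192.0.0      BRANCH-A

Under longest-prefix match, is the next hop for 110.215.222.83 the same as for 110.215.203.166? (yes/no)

yes

110.215.222.83: longest match 110.215.192.0/18 -> ACCESS2
110.215.203.166: longest match 110.215.192.0/18 -> ACCESS2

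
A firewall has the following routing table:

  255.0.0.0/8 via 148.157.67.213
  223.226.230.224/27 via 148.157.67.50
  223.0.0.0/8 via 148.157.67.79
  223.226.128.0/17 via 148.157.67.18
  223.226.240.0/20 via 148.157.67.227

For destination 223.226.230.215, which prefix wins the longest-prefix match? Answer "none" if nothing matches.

223.226.128.0/17

Entries matching 223.226.230.215:
  223.0.0.0/8 (223.0.0.0 - 223.255.255.255)
  223.226.128.0/17 (223.226.128.0 - 223.226.255.255)
Most specific is 223.226.128.0/17.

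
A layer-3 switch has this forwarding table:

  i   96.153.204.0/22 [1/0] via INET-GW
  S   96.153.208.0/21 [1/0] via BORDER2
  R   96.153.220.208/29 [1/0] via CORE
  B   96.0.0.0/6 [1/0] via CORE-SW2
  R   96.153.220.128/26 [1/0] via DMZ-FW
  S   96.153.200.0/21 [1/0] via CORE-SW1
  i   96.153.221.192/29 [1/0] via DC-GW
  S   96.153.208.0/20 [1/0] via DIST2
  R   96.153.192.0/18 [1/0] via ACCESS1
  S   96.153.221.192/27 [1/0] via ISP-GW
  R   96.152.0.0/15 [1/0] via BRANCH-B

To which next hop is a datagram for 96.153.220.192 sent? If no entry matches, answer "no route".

Routes whose prefix contains 96.153.220.192:
  96.0.0.0/6 (96.0.0.0 - 99.255.255.255) -> CORE-SW2
  96.152.0.0/15 (96.152.0.0 - 96.153.255.255) -> BRANCH-B
  96.153.192.0/18 (96.153.192.0 - 96.153.255.255) -> ACCESS1
  96.153.208.0/20 (96.153.208.0 - 96.153.223.255) -> DIST2
More-specific entries that do NOT match:
  96.153.220.208/29 (96.153.220.208 - 96.153.220.215) does not contain 96.153.220.192
  96.153.221.192/29 (96.153.221.192 - 96.153.221.199) does not contain 96.153.220.192
  96.153.221.192/27 (96.153.221.192 - 96.153.221.223) does not contain 96.153.220.192
  96.153.220.128/26 (96.153.220.128 - 96.153.220.191) does not contain 96.153.220.192
  96.153.204.0/22 (96.153.204.0 - 96.153.207.255) does not contain 96.153.220.192
  96.153.208.0/21 (96.153.208.0 - 96.153.215.255) does not contain 96.153.220.192
  96.153.200.0/21 (96.153.200.0 - 96.153.207.255) does not contain 96.153.220.192
Longest matching prefix is /20 -> next hop DIST2.

DIST2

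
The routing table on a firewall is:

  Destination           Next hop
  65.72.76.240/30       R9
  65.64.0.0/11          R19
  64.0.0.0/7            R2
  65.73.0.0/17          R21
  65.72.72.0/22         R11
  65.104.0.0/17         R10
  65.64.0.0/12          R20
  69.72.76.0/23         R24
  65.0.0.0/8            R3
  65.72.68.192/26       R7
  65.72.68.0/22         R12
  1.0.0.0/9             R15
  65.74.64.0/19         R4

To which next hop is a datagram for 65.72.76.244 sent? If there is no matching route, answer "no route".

Routes whose prefix contains 65.72.76.244:
  64.0.0.0/7 (64.0.0.0 - 65.255.255.255) -> R2
  65.0.0.0/8 (65.0.0.0 - 65.255.255.255) -> R3
  65.64.0.0/11 (65.64.0.0 - 65.95.255.255) -> R19
  65.64.0.0/12 (65.64.0.0 - 65.79.255.255) -> R20
More-specific entries that do NOT match:
  65.72.76.240/30 (65.72.76.240 - 65.72.76.243) does not contain 65.72.76.244
  65.72.68.192/26 (65.72.68.192 - 65.72.68.255) does not contain 65.72.76.244
  69.72.76.0/23 (69.72.76.0 - 69.72.77.255) does not contain 65.72.76.244
  65.72.72.0/22 (65.72.72.0 - 65.72.75.255) does not contain 65.72.76.244
  65.72.68.0/22 (65.72.68.0 - 65.72.71.255) does not contain 65.72.76.244
  65.74.64.0/19 (65.74.64.0 - 65.74.95.255) does not contain 65.72.76.244
  65.73.0.0/17 (65.73.0.0 - 65.73.127.255) does not contain 65.72.76.244
  65.104.0.0/17 (65.104.0.0 - 65.104.127.255) does not contain 65.72.76.244
Longest matching prefix is /12 -> next hop R20.

R20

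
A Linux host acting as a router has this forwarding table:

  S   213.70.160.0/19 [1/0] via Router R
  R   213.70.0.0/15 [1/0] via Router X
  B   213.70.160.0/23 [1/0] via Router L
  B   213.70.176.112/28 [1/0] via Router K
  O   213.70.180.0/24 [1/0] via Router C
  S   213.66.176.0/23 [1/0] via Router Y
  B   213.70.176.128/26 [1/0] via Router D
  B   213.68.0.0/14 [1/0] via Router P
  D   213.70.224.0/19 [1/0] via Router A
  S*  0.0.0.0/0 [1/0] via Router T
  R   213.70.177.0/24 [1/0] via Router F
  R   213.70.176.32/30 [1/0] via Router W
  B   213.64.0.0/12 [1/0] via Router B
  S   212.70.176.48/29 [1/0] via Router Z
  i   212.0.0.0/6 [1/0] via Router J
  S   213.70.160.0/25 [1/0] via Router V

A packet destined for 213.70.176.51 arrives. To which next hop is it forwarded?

Router R

Routes whose prefix contains 213.70.176.51:
  0.0.0.0/0 (default, matches everything) -> Router T
  212.0.0.0/6 (212.0.0.0 - 215.255.255.255) -> Router J
  213.64.0.0/12 (213.64.0.0 - 213.79.255.255) -> Router B
  213.68.0.0/14 (213.68.0.0 - 213.71.255.255) -> Router P
  213.70.0.0/15 (213.70.0.0 - 213.71.255.255) -> Router X
  213.70.160.0/19 (213.70.160.0 - 213.70.191.255) -> Router R
More-specific entries that do NOT match:
  213.70.176.32/30 (213.70.176.32 - 213.70.176.35) does not contain 213.70.176.51
  212.70.176.48/29 (212.70.176.48 - 212.70.176.55) does not contain 213.70.176.51
  213.70.176.112/28 (213.70.176.112 - 213.70.176.127) does not contain 213.70.176.51
  213.70.176.128/26 (213.70.176.128 - 213.70.176.191) does not contain 213.70.176.51
  213.70.160.0/25 (213.70.160.0 - 213.70.160.127) does not contain 213.70.176.51
  213.70.180.0/24 (213.70.180.0 - 213.70.180.255) does not contain 213.70.176.51
  213.70.177.0/24 (213.70.177.0 - 213.70.177.255) does not contain 213.70.176.51
  213.70.160.0/23 (213.70.160.0 - 213.70.161.255) does not contain 213.70.176.51
  213.66.176.0/23 (213.66.176.0 - 213.66.177.255) does not contain 213.70.176.51
Longest matching prefix is /19 -> next hop Router R.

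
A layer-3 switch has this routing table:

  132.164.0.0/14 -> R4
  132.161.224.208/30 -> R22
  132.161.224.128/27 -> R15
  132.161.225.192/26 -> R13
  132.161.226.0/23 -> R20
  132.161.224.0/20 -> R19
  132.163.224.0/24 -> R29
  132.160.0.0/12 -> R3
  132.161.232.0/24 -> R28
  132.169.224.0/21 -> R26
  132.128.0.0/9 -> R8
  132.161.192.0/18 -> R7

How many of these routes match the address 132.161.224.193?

Prefixes containing 132.161.224.193:
  132.128.0.0/9 (132.128.0.0 - 132.255.255.255)
  132.160.0.0/12 (132.160.0.0 - 132.175.255.255)
  132.161.192.0/18 (132.161.192.0 - 132.161.255.255)
  132.161.224.0/20 (132.161.224.0 - 132.161.239.255)
Total matching entries: 4.

4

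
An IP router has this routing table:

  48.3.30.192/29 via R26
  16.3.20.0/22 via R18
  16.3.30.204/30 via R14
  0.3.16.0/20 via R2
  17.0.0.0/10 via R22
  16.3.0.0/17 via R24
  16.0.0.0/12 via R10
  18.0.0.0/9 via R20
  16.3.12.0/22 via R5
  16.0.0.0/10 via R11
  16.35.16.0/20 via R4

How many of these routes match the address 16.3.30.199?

3

Prefixes containing 16.3.30.199:
  16.0.0.0/10 (16.0.0.0 - 16.63.255.255)
  16.0.0.0/12 (16.0.0.0 - 16.15.255.255)
  16.3.0.0/17 (16.3.0.0 - 16.3.127.255)
Total matching entries: 3.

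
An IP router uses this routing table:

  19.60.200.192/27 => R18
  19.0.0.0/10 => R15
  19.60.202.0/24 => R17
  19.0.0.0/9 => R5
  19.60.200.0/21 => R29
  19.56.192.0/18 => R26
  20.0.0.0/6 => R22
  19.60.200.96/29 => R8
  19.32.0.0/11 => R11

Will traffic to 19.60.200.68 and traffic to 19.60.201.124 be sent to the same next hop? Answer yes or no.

yes

19.60.200.68: longest match 19.60.200.0/21 -> R29
19.60.201.124: longest match 19.60.200.0/21 -> R29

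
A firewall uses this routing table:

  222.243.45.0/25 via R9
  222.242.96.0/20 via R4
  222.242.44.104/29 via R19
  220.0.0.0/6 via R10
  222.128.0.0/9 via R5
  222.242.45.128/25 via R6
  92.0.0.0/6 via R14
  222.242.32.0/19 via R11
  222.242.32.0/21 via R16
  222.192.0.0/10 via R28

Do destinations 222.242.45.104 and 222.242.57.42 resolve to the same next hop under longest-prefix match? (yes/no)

222.242.45.104: longest match 222.242.32.0/19 -> R11
222.242.57.42: longest match 222.242.32.0/19 -> R11

yes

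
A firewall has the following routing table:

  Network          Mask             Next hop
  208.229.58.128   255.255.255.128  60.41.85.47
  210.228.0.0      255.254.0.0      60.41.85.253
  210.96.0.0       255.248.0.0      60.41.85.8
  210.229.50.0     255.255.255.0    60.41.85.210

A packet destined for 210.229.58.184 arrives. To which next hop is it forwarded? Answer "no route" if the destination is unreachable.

Routes whose prefix contains 210.229.58.184:
  210.228.0.0/15 (210.228.0.0 - 210.229.255.255) -> 60.41.85.253
More-specific entries that do NOT match:
  208.229.58.128/25 (208.229.58.128 - 208.229.58.255) does not contain 210.229.58.184
  210.229.50.0/24 (210.229.50.0 - 210.229.50.255) does not contain 210.229.58.184
Longest matching prefix is /15 -> next hop 60.41.85.253.

60.41.85.253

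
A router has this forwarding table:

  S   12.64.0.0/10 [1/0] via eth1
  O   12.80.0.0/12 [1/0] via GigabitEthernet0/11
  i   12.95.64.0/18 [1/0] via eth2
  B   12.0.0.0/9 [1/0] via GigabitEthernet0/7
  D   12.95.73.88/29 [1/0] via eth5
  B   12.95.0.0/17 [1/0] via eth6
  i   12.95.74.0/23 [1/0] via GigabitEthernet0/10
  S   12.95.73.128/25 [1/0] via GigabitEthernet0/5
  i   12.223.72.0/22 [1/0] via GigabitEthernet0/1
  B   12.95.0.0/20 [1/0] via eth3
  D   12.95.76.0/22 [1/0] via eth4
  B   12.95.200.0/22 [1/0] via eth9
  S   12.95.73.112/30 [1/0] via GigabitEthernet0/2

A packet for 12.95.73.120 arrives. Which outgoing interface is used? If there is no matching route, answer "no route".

Routes whose prefix contains 12.95.73.120:
  12.0.0.0/9 (12.0.0.0 - 12.127.255.255) -> GigabitEthernet0/7
  12.64.0.0/10 (12.64.0.0 - 12.127.255.255) -> eth1
  12.80.0.0/12 (12.80.0.0 - 12.95.255.255) -> GigabitEthernet0/11
  12.95.0.0/17 (12.95.0.0 - 12.95.127.255) -> eth6
  12.95.64.0/18 (12.95.64.0 - 12.95.127.255) -> eth2
More-specific entries that do NOT match:
  12.95.73.112/30 (12.95.73.112 - 12.95.73.115) does not contain 12.95.73.120
  12.95.73.88/29 (12.95.73.88 - 12.95.73.95) does not contain 12.95.73.120
  12.95.73.128/25 (12.95.73.128 - 12.95.73.255) does not contain 12.95.73.120
  12.95.74.0/23 (12.95.74.0 - 12.95.75.255) does not contain 12.95.73.120
  12.223.72.0/22 (12.223.72.0 - 12.223.75.255) does not contain 12.95.73.120
  12.95.76.0/22 (12.95.76.0 - 12.95.79.255) does not contain 12.95.73.120
  12.95.200.0/22 (12.95.200.0 - 12.95.203.255) does not contain 12.95.73.120
  12.95.0.0/20 (12.95.0.0 - 12.95.15.255) does not contain 12.95.73.120
Longest matching prefix is /18 -> interface eth2.

eth2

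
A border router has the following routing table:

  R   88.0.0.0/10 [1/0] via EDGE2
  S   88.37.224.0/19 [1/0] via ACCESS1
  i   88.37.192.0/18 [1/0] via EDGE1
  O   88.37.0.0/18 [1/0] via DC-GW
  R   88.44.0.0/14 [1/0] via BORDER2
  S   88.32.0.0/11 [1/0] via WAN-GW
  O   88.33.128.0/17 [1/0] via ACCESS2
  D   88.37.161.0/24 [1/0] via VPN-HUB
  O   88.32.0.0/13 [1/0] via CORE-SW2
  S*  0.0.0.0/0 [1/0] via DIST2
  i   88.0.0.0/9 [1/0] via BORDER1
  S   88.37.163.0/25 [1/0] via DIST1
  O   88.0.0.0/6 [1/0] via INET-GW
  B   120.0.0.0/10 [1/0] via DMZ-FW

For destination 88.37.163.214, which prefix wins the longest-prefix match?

Entries matching 88.37.163.214:
  0.0.0.0/0 (default, matches everything)
  88.0.0.0/6 (88.0.0.0 - 91.255.255.255)
  88.0.0.0/9 (88.0.0.0 - 88.127.255.255)
  88.0.0.0/10 (88.0.0.0 - 88.63.255.255)
  88.32.0.0/11 (88.32.0.0 - 88.63.255.255)
  88.32.0.0/13 (88.32.0.0 - 88.39.255.255)
Most specific is 88.32.0.0/13.

88.32.0.0/13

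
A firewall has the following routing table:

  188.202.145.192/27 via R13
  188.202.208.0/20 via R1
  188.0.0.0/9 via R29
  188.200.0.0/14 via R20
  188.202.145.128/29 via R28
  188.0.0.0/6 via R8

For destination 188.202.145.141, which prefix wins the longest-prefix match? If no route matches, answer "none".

Entries matching 188.202.145.141:
  188.0.0.0/6 (188.0.0.0 - 191.255.255.255)
  188.200.0.0/14 (188.200.0.0 - 188.203.255.255)
Most specific is 188.200.0.0/14.

188.200.0.0/14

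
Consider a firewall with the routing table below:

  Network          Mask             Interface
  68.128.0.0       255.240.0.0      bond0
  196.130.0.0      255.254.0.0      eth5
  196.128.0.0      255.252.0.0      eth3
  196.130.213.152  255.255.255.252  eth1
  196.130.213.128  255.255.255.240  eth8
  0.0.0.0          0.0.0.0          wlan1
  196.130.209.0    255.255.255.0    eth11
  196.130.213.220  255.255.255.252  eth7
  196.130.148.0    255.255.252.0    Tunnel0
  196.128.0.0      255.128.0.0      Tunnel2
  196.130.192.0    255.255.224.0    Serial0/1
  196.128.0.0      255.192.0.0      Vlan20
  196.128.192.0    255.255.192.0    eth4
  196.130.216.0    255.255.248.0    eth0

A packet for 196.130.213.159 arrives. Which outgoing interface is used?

Routes whose prefix contains 196.130.213.159:
  0.0.0.0/0 (default, matches everything) -> wlan1
  196.128.0.0/9 (196.128.0.0 - 196.255.255.255) -> Tunnel2
  196.128.0.0/10 (196.128.0.0 - 196.191.255.255) -> Vlan20
  196.128.0.0/14 (196.128.0.0 - 196.131.255.255) -> eth3
  196.130.0.0/15 (196.130.0.0 - 196.131.255.255) -> eth5
  196.130.192.0/19 (196.130.192.0 - 196.130.223.255) -> Serial0/1
More-specific entries that do NOT match:
  196.130.213.152/30 (196.130.213.152 - 196.130.213.155) does not contain 196.130.213.159
  196.130.213.220/30 (196.130.213.220 - 196.130.213.223) does not contain 196.130.213.159
  196.130.213.128/28 (196.130.213.128 - 196.130.213.143) does not contain 196.130.213.159
  196.130.209.0/24 (196.130.209.0 - 196.130.209.255) does not contain 196.130.213.159
  196.130.148.0/22 (196.130.148.0 - 196.130.151.255) does not contain 196.130.213.159
  196.130.216.0/21 (196.130.216.0 - 196.130.223.255) does not contain 196.130.213.159
Longest matching prefix is /19 -> interface Serial0/1.

Serial0/1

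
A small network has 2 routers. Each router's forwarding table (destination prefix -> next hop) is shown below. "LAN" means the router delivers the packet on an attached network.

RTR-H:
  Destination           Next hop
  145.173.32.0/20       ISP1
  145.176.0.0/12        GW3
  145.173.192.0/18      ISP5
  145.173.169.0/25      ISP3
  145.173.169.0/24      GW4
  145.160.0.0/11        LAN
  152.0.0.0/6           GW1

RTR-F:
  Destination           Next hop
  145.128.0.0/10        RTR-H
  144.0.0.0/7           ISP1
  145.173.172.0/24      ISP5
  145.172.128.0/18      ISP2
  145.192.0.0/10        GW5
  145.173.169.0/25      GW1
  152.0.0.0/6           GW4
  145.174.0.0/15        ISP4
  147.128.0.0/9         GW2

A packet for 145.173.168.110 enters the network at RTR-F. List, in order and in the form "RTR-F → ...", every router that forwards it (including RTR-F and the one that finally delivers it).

RTR-F → RTR-H

At RTR-F: longest match for 145.173.168.110 is 145.128.0.0/10 -> RTR-H
At RTR-H: longest match for 145.173.168.110 is 145.160.0.0/11 -> LAN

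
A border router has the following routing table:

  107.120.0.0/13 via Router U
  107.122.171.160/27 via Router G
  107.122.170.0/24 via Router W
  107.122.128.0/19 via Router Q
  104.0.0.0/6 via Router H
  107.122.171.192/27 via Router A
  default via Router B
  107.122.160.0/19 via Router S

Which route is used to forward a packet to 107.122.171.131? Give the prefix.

107.122.160.0/19

Entries matching 107.122.171.131:
  0.0.0.0/0 (default, matches everything)
  104.0.0.0/6 (104.0.0.0 - 107.255.255.255)
  107.120.0.0/13 (107.120.0.0 - 107.127.255.255)
  107.122.160.0/19 (107.122.160.0 - 107.122.191.255)
Most specific is 107.122.160.0/19.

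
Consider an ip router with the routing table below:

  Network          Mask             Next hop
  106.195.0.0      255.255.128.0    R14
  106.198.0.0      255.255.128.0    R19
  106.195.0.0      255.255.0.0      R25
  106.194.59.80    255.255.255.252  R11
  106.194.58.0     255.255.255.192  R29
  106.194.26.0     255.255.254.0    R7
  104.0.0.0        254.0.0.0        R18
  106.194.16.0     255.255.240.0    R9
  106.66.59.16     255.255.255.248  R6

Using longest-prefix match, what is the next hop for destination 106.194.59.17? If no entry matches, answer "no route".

no route

No entry's prefix contains 106.194.59.17; there is no default route.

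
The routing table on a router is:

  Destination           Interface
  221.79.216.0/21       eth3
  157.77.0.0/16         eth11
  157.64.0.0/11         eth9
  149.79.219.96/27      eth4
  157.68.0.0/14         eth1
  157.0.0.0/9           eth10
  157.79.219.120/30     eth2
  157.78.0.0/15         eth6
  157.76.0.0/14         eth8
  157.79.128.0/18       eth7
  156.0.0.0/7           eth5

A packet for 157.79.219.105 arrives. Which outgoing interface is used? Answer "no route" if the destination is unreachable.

Routes whose prefix contains 157.79.219.105:
  156.0.0.0/7 (156.0.0.0 - 157.255.255.255) -> eth5
  157.0.0.0/9 (157.0.0.0 - 157.127.255.255) -> eth10
  157.64.0.0/11 (157.64.0.0 - 157.95.255.255) -> eth9
  157.76.0.0/14 (157.76.0.0 - 157.79.255.255) -> eth8
  157.78.0.0/15 (157.78.0.0 - 157.79.255.255) -> eth6
More-specific entries that do NOT match:
  157.79.219.120/30 (157.79.219.120 - 157.79.219.123) does not contain 157.79.219.105
  149.79.219.96/27 (149.79.219.96 - 149.79.219.127) does not contain 157.79.219.105
  221.79.216.0/21 (221.79.216.0 - 221.79.223.255) does not contain 157.79.219.105
  157.79.128.0/18 (157.79.128.0 - 157.79.191.255) does not contain 157.79.219.105
  157.77.0.0/16 (157.77.0.0 - 157.77.255.255) does not contain 157.79.219.105
Longest matching prefix is /15 -> interface eth6.

eth6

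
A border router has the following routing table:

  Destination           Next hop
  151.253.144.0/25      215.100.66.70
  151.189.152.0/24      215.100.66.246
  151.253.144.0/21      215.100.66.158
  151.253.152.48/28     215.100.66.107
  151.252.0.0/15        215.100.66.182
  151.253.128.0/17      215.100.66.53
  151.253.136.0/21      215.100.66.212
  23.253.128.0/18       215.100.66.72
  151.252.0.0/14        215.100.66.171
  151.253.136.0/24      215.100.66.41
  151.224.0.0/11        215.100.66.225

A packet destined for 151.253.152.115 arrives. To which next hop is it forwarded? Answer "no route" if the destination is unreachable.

Routes whose prefix contains 151.253.152.115:
  151.224.0.0/11 (151.224.0.0 - 151.255.255.255) -> 215.100.66.225
  151.252.0.0/14 (151.252.0.0 - 151.255.255.255) -> 215.100.66.171
  151.252.0.0/15 (151.252.0.0 - 151.253.255.255) -> 215.100.66.182
  151.253.128.0/17 (151.253.128.0 - 151.253.255.255) -> 215.100.66.53
More-specific entries that do NOT match:
  151.253.152.48/28 (151.253.152.48 - 151.253.152.63) does not contain 151.253.152.115
  151.253.144.0/25 (151.253.144.0 - 151.253.144.127) does not contain 151.253.152.115
  151.189.152.0/24 (151.189.152.0 - 151.189.152.255) does not contain 151.253.152.115
  151.253.136.0/24 (151.253.136.0 - 151.253.136.255) does not contain 151.253.152.115
  151.253.144.0/21 (151.253.144.0 - 151.253.151.255) does not contain 151.253.152.115
  151.253.136.0/21 (151.253.136.0 - 151.253.143.255) does not contain 151.253.152.115
  23.253.128.0/18 (23.253.128.0 - 23.253.191.255) does not contain 151.253.152.115
Longest matching prefix is /17 -> next hop 215.100.66.53.

215.100.66.53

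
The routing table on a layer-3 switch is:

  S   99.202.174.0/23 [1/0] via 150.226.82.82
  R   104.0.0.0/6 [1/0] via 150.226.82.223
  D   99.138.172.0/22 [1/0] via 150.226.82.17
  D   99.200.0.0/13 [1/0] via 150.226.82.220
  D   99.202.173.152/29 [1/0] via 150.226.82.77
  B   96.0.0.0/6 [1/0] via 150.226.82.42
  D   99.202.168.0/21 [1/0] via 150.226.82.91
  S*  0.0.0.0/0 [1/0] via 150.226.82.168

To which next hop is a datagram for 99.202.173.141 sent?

Routes whose prefix contains 99.202.173.141:
  0.0.0.0/0 (default, matches everything) -> 150.226.82.168
  96.0.0.0/6 (96.0.0.0 - 99.255.255.255) -> 150.226.82.42
  99.200.0.0/13 (99.200.0.0 - 99.207.255.255) -> 150.226.82.220
  99.202.168.0/21 (99.202.168.0 - 99.202.175.255) -> 150.226.82.91
More-specific entries that do NOT match:
  99.202.173.152/29 (99.202.173.152 - 99.202.173.159) does not contain 99.202.173.141
  99.202.174.0/23 (99.202.174.0 - 99.202.175.255) does not contain 99.202.173.141
  99.138.172.0/22 (99.138.172.0 - 99.138.175.255) does not contain 99.202.173.141
Longest matching prefix is /21 -> next hop 150.226.82.91.

150.226.82.91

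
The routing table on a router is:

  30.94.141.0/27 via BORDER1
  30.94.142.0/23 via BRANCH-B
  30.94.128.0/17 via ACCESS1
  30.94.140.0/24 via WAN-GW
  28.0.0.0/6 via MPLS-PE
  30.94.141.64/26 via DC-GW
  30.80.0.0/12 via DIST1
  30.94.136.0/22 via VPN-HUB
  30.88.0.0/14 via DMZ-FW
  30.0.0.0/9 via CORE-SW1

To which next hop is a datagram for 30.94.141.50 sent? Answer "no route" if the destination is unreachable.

ACCESS1

Routes whose prefix contains 30.94.141.50:
  28.0.0.0/6 (28.0.0.0 - 31.255.255.255) -> MPLS-PE
  30.0.0.0/9 (30.0.0.0 - 30.127.255.255) -> CORE-SW1
  30.80.0.0/12 (30.80.0.0 - 30.95.255.255) -> DIST1
  30.94.128.0/17 (30.94.128.0 - 30.94.255.255) -> ACCESS1
More-specific entries that do NOT match:
  30.94.141.0/27 (30.94.141.0 - 30.94.141.31) does not contain 30.94.141.50
  30.94.141.64/26 (30.94.141.64 - 30.94.141.127) does not contain 30.94.141.50
  30.94.140.0/24 (30.94.140.0 - 30.94.140.255) does not contain 30.94.141.50
  30.94.142.0/23 (30.94.142.0 - 30.94.143.255) does not contain 30.94.141.50
  30.94.136.0/22 (30.94.136.0 - 30.94.139.255) does not contain 30.94.141.50
Longest matching prefix is /17 -> next hop ACCESS1.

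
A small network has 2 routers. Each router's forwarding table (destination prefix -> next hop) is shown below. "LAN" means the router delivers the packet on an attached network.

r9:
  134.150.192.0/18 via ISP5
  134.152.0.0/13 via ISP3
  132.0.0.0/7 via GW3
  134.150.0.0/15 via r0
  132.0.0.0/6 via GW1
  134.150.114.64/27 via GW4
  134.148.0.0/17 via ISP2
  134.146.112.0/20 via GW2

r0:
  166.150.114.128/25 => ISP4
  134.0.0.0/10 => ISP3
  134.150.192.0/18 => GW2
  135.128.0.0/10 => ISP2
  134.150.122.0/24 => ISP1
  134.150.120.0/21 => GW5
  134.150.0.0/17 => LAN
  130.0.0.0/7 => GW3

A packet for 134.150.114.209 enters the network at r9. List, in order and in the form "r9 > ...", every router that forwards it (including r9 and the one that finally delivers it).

At r9: longest match for 134.150.114.209 is 134.150.0.0/15 -> r0
At r0: longest match for 134.150.114.209 is 134.150.0.0/17 -> LAN

r9 > r0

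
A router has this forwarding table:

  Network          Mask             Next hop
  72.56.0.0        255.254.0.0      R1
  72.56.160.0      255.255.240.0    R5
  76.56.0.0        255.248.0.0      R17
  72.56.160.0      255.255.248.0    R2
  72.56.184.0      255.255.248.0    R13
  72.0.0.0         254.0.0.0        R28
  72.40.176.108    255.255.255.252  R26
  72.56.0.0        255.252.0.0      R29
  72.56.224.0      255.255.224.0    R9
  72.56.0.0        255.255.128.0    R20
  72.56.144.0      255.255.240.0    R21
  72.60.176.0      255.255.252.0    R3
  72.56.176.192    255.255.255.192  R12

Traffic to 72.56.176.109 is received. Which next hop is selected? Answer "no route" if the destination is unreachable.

R1

Routes whose prefix contains 72.56.176.109:
  72.0.0.0/7 (72.0.0.0 - 73.255.255.255) -> R28
  72.56.0.0/14 (72.56.0.0 - 72.59.255.255) -> R29
  72.56.0.0/15 (72.56.0.0 - 72.57.255.255) -> R1
More-specific entries that do NOT match:
  72.40.176.108/30 (72.40.176.108 - 72.40.176.111) does not contain 72.56.176.109
  72.56.176.192/26 (72.56.176.192 - 72.56.176.255) does not contain 72.56.176.109
  72.60.176.0/22 (72.60.176.0 - 72.60.179.255) does not contain 72.56.176.109
  72.56.160.0/21 (72.56.160.0 - 72.56.167.255) does not contain 72.56.176.109
  72.56.184.0/21 (72.56.184.0 - 72.56.191.255) does not contain 72.56.176.109
  72.56.160.0/20 (72.56.160.0 - 72.56.175.255) does not contain 72.56.176.109
  72.56.144.0/20 (72.56.144.0 - 72.56.159.255) does not contain 72.56.176.109
  72.56.224.0/19 (72.56.224.0 - 72.56.255.255) does not contain 72.56.176.109
  72.56.0.0/17 (72.56.0.0 - 72.56.127.255) does not contain 72.56.176.109
Longest matching prefix is /15 -> next hop R1.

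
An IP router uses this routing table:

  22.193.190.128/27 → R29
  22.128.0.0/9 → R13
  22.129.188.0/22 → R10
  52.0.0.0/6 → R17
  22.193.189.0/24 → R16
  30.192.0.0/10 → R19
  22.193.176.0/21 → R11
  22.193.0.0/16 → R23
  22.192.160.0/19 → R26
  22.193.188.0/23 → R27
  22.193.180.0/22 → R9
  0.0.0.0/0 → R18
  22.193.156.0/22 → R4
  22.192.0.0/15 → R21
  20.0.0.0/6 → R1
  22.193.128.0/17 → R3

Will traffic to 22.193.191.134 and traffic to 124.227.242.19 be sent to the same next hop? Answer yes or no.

22.193.191.134: longest match 22.193.128.0/17 -> R3
124.227.242.19: longest match 0.0.0.0/0 -> R18

no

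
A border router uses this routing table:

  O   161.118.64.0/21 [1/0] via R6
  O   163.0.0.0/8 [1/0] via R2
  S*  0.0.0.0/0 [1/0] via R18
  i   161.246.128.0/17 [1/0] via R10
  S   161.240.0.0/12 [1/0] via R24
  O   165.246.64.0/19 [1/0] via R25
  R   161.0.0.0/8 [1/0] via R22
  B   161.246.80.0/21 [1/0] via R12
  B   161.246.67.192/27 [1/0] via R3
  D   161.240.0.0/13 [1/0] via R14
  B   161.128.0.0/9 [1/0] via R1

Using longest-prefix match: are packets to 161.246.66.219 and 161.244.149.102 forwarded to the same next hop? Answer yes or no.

yes

161.246.66.219: longest match 161.240.0.0/13 -> R14
161.244.149.102: longest match 161.240.0.0/13 -> R14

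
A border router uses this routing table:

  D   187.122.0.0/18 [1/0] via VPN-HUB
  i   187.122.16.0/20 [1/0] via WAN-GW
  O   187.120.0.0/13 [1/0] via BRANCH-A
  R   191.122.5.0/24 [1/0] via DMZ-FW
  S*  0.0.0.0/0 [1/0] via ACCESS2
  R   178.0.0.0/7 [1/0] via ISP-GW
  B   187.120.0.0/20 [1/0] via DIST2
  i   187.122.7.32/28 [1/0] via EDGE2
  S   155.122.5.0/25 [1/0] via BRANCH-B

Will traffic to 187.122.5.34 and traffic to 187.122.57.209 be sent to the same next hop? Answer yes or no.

yes

187.122.5.34: longest match 187.122.0.0/18 -> VPN-HUB
187.122.57.209: longest match 187.122.0.0/18 -> VPN-HUB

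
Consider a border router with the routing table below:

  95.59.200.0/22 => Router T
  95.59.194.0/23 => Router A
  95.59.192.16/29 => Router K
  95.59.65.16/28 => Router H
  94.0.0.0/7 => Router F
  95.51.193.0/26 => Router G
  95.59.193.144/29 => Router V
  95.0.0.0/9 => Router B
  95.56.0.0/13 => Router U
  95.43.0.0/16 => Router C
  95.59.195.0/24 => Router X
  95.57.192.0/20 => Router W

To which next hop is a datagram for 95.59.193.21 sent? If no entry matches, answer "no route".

Routes whose prefix contains 95.59.193.21:
  94.0.0.0/7 (94.0.0.0 - 95.255.255.255) -> Router F
  95.0.0.0/9 (95.0.0.0 - 95.127.255.255) -> Router B
  95.56.0.0/13 (95.56.0.0 - 95.63.255.255) -> Router U
More-specific entries that do NOT match:
  95.59.192.16/29 (95.59.192.16 - 95.59.192.23) does not contain 95.59.193.21
  95.59.193.144/29 (95.59.193.144 - 95.59.193.151) does not contain 95.59.193.21
  95.59.65.16/28 (95.59.65.16 - 95.59.65.31) does not contain 95.59.193.21
  95.51.193.0/26 (95.51.193.0 - 95.51.193.63) does not contain 95.59.193.21
  95.59.195.0/24 (95.59.195.0 - 95.59.195.255) does not contain 95.59.193.21
  95.59.194.0/23 (95.59.194.0 - 95.59.195.255) does not contain 95.59.193.21
  95.59.200.0/22 (95.59.200.0 - 95.59.203.255) does not contain 95.59.193.21
  95.57.192.0/20 (95.57.192.0 - 95.57.207.255) does not contain 95.59.193.21
  95.43.0.0/16 (95.43.0.0 - 95.43.255.255) does not contain 95.59.193.21
Longest matching prefix is /13 -> next hop Router U.

Router U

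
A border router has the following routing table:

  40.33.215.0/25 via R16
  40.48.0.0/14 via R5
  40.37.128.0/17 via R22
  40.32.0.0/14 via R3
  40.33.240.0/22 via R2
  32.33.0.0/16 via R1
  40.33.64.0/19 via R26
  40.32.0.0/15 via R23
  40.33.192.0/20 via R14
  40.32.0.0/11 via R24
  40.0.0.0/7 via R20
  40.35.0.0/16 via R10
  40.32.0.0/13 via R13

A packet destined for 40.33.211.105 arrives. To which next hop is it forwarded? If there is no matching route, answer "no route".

R23

Routes whose prefix contains 40.33.211.105:
  40.0.0.0/7 (40.0.0.0 - 41.255.255.255) -> R20
  40.32.0.0/11 (40.32.0.0 - 40.63.255.255) -> R24
  40.32.0.0/13 (40.32.0.0 - 40.39.255.255) -> R13
  40.32.0.0/14 (40.32.0.0 - 40.35.255.255) -> R3
  40.32.0.0/15 (40.32.0.0 - 40.33.255.255) -> R23
More-specific entries that do NOT match:
  40.33.215.0/25 (40.33.215.0 - 40.33.215.127) does not contain 40.33.211.105
  40.33.240.0/22 (40.33.240.0 - 40.33.243.255) does not contain 40.33.211.105
  40.33.192.0/20 (40.33.192.0 - 40.33.207.255) does not contain 40.33.211.105
  40.33.64.0/19 (40.33.64.0 - 40.33.95.255) does not contain 40.33.211.105
  40.37.128.0/17 (40.37.128.0 - 40.37.255.255) does not contain 40.33.211.105
  32.33.0.0/16 (32.33.0.0 - 32.33.255.255) does not contain 40.33.211.105
  40.35.0.0/16 (40.35.0.0 - 40.35.255.255) does not contain 40.33.211.105
Longest matching prefix is /15 -> next hop R23.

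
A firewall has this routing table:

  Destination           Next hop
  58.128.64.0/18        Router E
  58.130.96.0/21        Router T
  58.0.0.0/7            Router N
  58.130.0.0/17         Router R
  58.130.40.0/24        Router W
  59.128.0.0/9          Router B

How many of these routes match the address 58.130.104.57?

2

Prefixes containing 58.130.104.57:
  58.0.0.0/7 (58.0.0.0 - 59.255.255.255)
  58.130.0.0/17 (58.130.0.0 - 58.130.127.255)
Total matching entries: 2.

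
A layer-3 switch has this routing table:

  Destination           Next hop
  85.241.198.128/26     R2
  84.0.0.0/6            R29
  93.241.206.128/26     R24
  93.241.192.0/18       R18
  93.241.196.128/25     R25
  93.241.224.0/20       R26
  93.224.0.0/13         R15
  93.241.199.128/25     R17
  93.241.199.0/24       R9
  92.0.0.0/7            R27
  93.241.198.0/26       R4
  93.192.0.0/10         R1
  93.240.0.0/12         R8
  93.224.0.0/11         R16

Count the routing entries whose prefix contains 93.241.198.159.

Prefixes containing 93.241.198.159:
  92.0.0.0/7 (92.0.0.0 - 93.255.255.255)
  93.192.0.0/10 (93.192.0.0 - 93.255.255.255)
  93.224.0.0/11 (93.224.0.0 - 93.255.255.255)
  93.240.0.0/12 (93.240.0.0 - 93.255.255.255)
  93.241.192.0/18 (93.241.192.0 - 93.241.255.255)
Total matching entries: 5.

5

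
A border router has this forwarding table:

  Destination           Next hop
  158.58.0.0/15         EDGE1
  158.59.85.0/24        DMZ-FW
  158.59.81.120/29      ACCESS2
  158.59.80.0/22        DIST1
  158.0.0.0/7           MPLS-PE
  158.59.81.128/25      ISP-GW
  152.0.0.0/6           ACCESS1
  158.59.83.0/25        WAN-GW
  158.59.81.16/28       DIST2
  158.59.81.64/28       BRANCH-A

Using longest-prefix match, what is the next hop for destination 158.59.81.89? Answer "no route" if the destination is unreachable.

DIST1

Routes whose prefix contains 158.59.81.89:
  158.0.0.0/7 (158.0.0.0 - 159.255.255.255) -> MPLS-PE
  158.58.0.0/15 (158.58.0.0 - 158.59.255.255) -> EDGE1
  158.59.80.0/22 (158.59.80.0 - 158.59.83.255) -> DIST1
More-specific entries that do NOT match:
  158.59.81.120/29 (158.59.81.120 - 158.59.81.127) does not contain 158.59.81.89
  158.59.81.16/28 (158.59.81.16 - 158.59.81.31) does not contain 158.59.81.89
  158.59.81.64/28 (158.59.81.64 - 158.59.81.79) does not contain 158.59.81.89
  158.59.81.128/25 (158.59.81.128 - 158.59.81.255) does not contain 158.59.81.89
  158.59.83.0/25 (158.59.83.0 - 158.59.83.127) does not contain 158.59.81.89
  158.59.85.0/24 (158.59.85.0 - 158.59.85.255) does not contain 158.59.81.89
Longest matching prefix is /22 -> next hop DIST1.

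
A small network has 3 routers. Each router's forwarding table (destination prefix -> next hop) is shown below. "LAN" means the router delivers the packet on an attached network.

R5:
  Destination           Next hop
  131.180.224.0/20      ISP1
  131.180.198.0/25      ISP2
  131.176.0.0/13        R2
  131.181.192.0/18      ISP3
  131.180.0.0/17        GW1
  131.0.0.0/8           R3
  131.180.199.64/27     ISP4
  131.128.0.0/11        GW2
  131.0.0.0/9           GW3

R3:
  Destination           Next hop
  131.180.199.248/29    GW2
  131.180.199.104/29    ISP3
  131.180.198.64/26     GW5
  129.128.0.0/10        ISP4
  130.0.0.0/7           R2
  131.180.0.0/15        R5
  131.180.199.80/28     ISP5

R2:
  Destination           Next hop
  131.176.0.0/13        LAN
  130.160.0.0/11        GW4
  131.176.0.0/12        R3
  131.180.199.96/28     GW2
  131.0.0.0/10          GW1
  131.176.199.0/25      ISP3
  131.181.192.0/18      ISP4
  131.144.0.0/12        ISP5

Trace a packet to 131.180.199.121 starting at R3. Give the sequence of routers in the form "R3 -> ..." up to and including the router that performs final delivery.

R3 -> R5 -> R2

At R3: longest match for 131.180.199.121 is 131.180.0.0/15 -> R5
At R5: longest match for 131.180.199.121 is 131.176.0.0/13 -> R2
At R2: longest match for 131.180.199.121 is 131.176.0.0/13 -> LAN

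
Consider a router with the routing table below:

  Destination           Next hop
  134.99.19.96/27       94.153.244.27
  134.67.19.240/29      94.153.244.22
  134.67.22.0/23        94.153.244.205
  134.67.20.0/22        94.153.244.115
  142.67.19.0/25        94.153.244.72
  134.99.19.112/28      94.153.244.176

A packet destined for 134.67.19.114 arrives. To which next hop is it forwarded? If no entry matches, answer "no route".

no route

No entry's prefix contains 134.67.19.114; there is no default route.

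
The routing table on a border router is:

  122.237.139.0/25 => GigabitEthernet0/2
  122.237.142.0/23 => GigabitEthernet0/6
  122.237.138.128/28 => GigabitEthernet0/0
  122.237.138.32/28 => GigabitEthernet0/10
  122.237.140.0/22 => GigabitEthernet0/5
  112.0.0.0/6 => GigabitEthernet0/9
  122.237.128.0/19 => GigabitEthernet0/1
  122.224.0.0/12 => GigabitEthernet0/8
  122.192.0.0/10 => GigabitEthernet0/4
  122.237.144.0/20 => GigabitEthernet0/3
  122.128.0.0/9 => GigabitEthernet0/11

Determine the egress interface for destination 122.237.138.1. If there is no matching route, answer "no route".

GigabitEthernet0/1

Routes whose prefix contains 122.237.138.1:
  122.128.0.0/9 (122.128.0.0 - 122.255.255.255) -> GigabitEthernet0/11
  122.192.0.0/10 (122.192.0.0 - 122.255.255.255) -> GigabitEthernet0/4
  122.224.0.0/12 (122.224.0.0 - 122.239.255.255) -> GigabitEthernet0/8
  122.237.128.0/19 (122.237.128.0 - 122.237.159.255) -> GigabitEthernet0/1
More-specific entries that do NOT match:
  122.237.138.128/28 (122.237.138.128 - 122.237.138.143) does not contain 122.237.138.1
  122.237.138.32/28 (122.237.138.32 - 122.237.138.47) does not contain 122.237.138.1
  122.237.139.0/25 (122.237.139.0 - 122.237.139.127) does not contain 122.237.138.1
  122.237.142.0/23 (122.237.142.0 - 122.237.143.255) does not contain 122.237.138.1
  122.237.140.0/22 (122.237.140.0 - 122.237.143.255) does not contain 122.237.138.1
  122.237.144.0/20 (122.237.144.0 - 122.237.159.255) does not contain 122.237.138.1
Longest matching prefix is /19 -> interface GigabitEthernet0/1.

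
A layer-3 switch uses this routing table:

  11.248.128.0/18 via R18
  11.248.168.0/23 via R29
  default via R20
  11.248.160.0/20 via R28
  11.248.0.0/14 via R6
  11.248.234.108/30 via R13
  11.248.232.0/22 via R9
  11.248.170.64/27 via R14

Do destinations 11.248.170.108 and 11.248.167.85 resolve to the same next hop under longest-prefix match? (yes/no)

yes

11.248.170.108: longest match 11.248.160.0/20 -> R28
11.248.167.85: longest match 11.248.160.0/20 -> R28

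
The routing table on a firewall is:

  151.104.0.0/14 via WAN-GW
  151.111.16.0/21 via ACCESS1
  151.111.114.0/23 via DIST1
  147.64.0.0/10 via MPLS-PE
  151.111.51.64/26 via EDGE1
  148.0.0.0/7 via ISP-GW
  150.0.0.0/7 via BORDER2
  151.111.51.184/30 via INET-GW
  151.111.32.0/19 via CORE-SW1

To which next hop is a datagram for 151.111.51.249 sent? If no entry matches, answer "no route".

Routes whose prefix contains 151.111.51.249:
  150.0.0.0/7 (150.0.0.0 - 151.255.255.255) -> BORDER2
  151.111.32.0/19 (151.111.32.0 - 151.111.63.255) -> CORE-SW1
More-specific entries that do NOT match:
  151.111.51.184/30 (151.111.51.184 - 151.111.51.187) does not contain 151.111.51.249
  151.111.51.64/26 (151.111.51.64 - 151.111.51.127) does not contain 151.111.51.249
  151.111.114.0/23 (151.111.114.0 - 151.111.115.255) does not contain 151.111.51.249
  151.111.16.0/21 (151.111.16.0 - 151.111.23.255) does not contain 151.111.51.249
Longest matching prefix is /19 -> next hop CORE-SW1.

CORE-SW1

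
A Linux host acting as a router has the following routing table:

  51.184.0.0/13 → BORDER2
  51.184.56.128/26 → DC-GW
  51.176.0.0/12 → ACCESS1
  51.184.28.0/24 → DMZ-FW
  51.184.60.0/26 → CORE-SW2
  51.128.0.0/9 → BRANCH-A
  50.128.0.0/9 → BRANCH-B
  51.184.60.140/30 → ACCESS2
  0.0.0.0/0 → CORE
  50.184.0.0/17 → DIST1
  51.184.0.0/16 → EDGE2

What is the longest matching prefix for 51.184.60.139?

Entries matching 51.184.60.139:
  0.0.0.0/0 (default, matches everything)
  51.128.0.0/9 (51.128.0.0 - 51.255.255.255)
  51.176.0.0/12 (51.176.0.0 - 51.191.255.255)
  51.184.0.0/13 (51.184.0.0 - 51.191.255.255)
  51.184.0.0/16 (51.184.0.0 - 51.184.255.255)
Most specific is 51.184.0.0/16.

51.184.0.0/16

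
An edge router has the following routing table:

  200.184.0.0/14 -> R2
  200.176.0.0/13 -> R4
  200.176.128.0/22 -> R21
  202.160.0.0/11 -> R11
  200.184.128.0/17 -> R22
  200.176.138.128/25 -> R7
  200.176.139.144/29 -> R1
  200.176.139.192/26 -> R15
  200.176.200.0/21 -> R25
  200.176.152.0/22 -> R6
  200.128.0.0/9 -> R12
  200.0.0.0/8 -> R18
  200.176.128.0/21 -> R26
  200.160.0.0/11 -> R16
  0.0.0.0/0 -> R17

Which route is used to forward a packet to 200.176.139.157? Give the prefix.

200.176.0.0/13

Entries matching 200.176.139.157:
  0.0.0.0/0 (default, matches everything)
  200.0.0.0/8 (200.0.0.0 - 200.255.255.255)
  200.128.0.0/9 (200.128.0.0 - 200.255.255.255)
  200.160.0.0/11 (200.160.0.0 - 200.191.255.255)
  200.176.0.0/13 (200.176.0.0 - 200.183.255.255)
Most specific is 200.176.0.0/13.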